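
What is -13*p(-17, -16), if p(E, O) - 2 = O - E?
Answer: -39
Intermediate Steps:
p(E, O) = 2 + O - E (p(E, O) = 2 + (O - E) = 2 + O - E)
-13*p(-17, -16) = -13*(2 - 16 - 1*(-17)) = -13*(2 - 16 + 17) = -13*3 = -39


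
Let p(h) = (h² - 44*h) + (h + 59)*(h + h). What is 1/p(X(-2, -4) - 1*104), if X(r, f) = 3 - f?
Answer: 1/21049 ≈ 4.7508e-5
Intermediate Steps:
p(h) = h² - 44*h + 2*h*(59 + h) (p(h) = (h² - 44*h) + (59 + h)*(2*h) = (h² - 44*h) + 2*h*(59 + h) = h² - 44*h + 2*h*(59 + h))
1/p(X(-2, -4) - 1*104) = 1/(((3 - 1*(-4)) - 1*104)*(74 + 3*((3 - 1*(-4)) - 1*104))) = 1/(((3 + 4) - 104)*(74 + 3*((3 + 4) - 104))) = 1/((7 - 104)*(74 + 3*(7 - 104))) = 1/(-97*(74 + 3*(-97))) = 1/(-97*(74 - 291)) = 1/(-97*(-217)) = 1/21049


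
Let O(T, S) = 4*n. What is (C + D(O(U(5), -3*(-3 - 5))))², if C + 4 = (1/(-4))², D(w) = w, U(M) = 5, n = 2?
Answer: 4225/256 ≈ 16.504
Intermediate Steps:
O(T, S) = 8 (O(T, S) = 4*2 = 8)
C = -63/16 (C = -4 + (1/(-4))² = -4 + (-¼)² = -4 + 1/16 = -63/16 ≈ -3.9375)
(C + D(O(U(5), -3*(-3 - 5))))² = (-63/16 + 8)² = (65/16)² = 4225/256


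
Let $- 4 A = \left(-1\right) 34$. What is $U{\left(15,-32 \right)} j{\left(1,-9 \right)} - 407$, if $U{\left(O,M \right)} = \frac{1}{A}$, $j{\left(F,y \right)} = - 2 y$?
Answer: $- \frac{6883}{17} \approx -404.88$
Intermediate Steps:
$A = \frac{17}{2}$ ($A = - \frac{\left(-1\right) 34}{4} = \left(- \frac{1}{4}\right) \left(-34\right) = \frac{17}{2} \approx 8.5$)
$U{\left(O,M \right)} = \frac{2}{17}$ ($U{\left(O,M \right)} = \frac{1}{\frac{17}{2}} = \frac{2}{17}$)
$U{\left(15,-32 \right)} j{\left(1,-9 \right)} - 407 = \frac{2 \left(\left(-2\right) \left(-9\right)\right)}{17} - 407 = \frac{2}{17} \cdot 18 - 407 = \frac{36}{17} - 407 = - \frac{6883}{17}$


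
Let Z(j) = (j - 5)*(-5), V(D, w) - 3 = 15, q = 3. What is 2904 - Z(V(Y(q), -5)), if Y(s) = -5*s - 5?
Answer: 2969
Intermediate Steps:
Y(s) = -5 - 5*s
V(D, w) = 18 (V(D, w) = 3 + 15 = 18)
Z(j) = 25 - 5*j (Z(j) = (-5 + j)*(-5) = 25 - 5*j)
2904 - Z(V(Y(q), -5)) = 2904 - (25 - 5*18) = 2904 - (25 - 90) = 2904 - 1*(-65) = 2904 + 65 = 2969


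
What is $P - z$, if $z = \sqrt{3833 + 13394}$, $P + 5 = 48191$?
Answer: $48186 - \sqrt{17227} \approx 48055.0$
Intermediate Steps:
$P = 48186$ ($P = -5 + 48191 = 48186$)
$z = \sqrt{17227} \approx 131.25$
$P - z = 48186 - \sqrt{17227}$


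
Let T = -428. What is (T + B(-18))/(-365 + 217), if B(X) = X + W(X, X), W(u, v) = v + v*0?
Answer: 116/37 ≈ 3.1351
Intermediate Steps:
W(u, v) = v (W(u, v) = v + 0 = v)
B(X) = 2*X (B(X) = X + X = 2*X)
(T + B(-18))/(-365 + 217) = (-428 + 2*(-18))/(-365 + 217) = (-428 - 36)/(-148) = -1/148*(-464) = 116/37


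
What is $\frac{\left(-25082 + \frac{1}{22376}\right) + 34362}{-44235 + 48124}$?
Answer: $\frac{207649281}{87020264} \approx 2.3862$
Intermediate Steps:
$\frac{\left(-25082 + \frac{1}{22376}\right) + 34362}{-44235 + 48124} = \frac{\left(-25082 + \frac{1}{22376}\right) + 34362}{3889} = \left(- \frac{561234831}{22376} + 34362\right) \frac{1}{3889} = \frac{207649281}{22376} \cdot \frac{1}{3889} = \frac{207649281}{87020264}$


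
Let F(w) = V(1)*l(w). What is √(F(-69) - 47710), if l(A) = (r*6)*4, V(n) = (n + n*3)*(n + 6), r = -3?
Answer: 23*I*√94 ≈ 222.99*I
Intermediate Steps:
V(n) = 4*n*(6 + n) (V(n) = (n + 3*n)*(6 + n) = (4*n)*(6 + n) = 4*n*(6 + n))
l(A) = -72 (l(A) = -3*6*4 = -18*4 = -72)
F(w) = -2016 (F(w) = (4*1*(6 + 1))*(-72) = (4*1*7)*(-72) = 28*(-72) = -2016)
√(F(-69) - 47710) = √(-2016 - 47710) = √(-49726) = 23*I*√94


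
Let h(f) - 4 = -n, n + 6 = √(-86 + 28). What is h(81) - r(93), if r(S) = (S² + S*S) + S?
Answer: -17381 - I*√58 ≈ -17381.0 - 7.6158*I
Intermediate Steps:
n = -6 + I*√58 (n = -6 + √(-86 + 28) = -6 + √(-58) = -6 + I*√58 ≈ -6.0 + 7.6158*I)
r(S) = S + 2*S² (r(S) = (S² + S²) + S = 2*S² + S = S + 2*S²)
h(f) = 10 - I*√58 (h(f) = 4 - (-6 + I*√58) = 4 + (6 - I*√58) = 10 - I*√58)
h(81) - r(93) = (10 - I*√58) - 93*(1 + 2*93) = (10 - I*√58) - 93*(1 + 186) = (10 - I*√58) - 93*187 = (10 - I*√58) - 1*17391 = (10 - I*√58) - 17391 = -17381 - I*√58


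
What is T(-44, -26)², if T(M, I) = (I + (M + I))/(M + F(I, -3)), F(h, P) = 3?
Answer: 9216/1681 ≈ 5.4825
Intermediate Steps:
T(M, I) = (M + 2*I)/(3 + M) (T(M, I) = (I + (M + I))/(M + 3) = (I + (I + M))/(3 + M) = (M + 2*I)/(3 + M))
T(-44, -26)² = ((-44 + 2*(-26))/(3 - 44))² = ((-44 - 52)/(-41))² = (-1/41*(-96))² = (96/41)² = 9216/1681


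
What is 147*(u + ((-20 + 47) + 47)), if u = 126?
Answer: 29400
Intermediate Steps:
147*(u + ((-20 + 47) + 47)) = 147*(126 + ((-20 + 47) + 47)) = 147*(126 + (27 + 47)) = 147*(126 + 74) = 147*200 = 29400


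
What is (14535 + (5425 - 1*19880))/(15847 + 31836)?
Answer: 80/47683 ≈ 0.0016777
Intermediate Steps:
(14535 + (5425 - 1*19880))/(15847 + 31836) = (14535 + (5425 - 19880))/47683 = (14535 - 14455)*(1/47683) = 80*(1/47683) = 80/47683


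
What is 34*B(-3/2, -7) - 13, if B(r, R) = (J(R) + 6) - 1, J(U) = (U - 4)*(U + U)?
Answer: 5393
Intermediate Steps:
J(U) = 2*U*(-4 + U) (J(U) = (-4 + U)*(2*U) = 2*U*(-4 + U))
B(r, R) = 5 + 2*R*(-4 + R) (B(r, R) = (2*R*(-4 + R) + 6) - 1 = (6 + 2*R*(-4 + R)) - 1 = 5 + 2*R*(-4 + R))
34*B(-3/2, -7) - 13 = 34*(5 + 2*(-7)*(-4 - 7)) - 13 = 34*(5 + 2*(-7)*(-11)) - 13 = 34*(5 + 154) - 13 = 34*159 - 13 = 5406 - 13 = 5393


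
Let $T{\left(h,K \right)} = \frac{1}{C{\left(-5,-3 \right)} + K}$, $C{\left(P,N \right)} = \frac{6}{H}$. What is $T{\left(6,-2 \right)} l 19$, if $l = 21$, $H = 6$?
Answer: $-399$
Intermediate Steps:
$C{\left(P,N \right)} = 1$ ($C{\left(P,N \right)} = \frac{6}{6} = 6 \cdot \frac{1}{6} = 1$)
$T{\left(h,K \right)} = \frac{1}{1 + K}$
$T{\left(6,-2 \right)} l 19 = \frac{1}{1 - 2} \cdot 21 \cdot 19 = \frac{1}{-1} \cdot 21 \cdot 19 = \left(-1\right) 21 \cdot 19 = \left(-21\right) 19 = -399$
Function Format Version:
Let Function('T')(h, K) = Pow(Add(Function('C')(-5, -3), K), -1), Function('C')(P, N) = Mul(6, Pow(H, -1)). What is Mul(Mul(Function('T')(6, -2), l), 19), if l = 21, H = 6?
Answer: -399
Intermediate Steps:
Function('C')(P, N) = 1 (Function('C')(P, N) = Mul(6, Pow(6, -1)) = Mul(6, Rational(1, 6)) = 1)
Function('T')(h, K) = Pow(Add(1, K), -1)
Mul(Mul(Function('T')(6, -2), l), 19) = Mul(Mul(Pow(Add(1, -2), -1), 21), 19) = Mul(Mul(Pow(-1, -1), 21), 19) = Mul(Mul(-1, 21), 19) = Mul(-21, 19) = -399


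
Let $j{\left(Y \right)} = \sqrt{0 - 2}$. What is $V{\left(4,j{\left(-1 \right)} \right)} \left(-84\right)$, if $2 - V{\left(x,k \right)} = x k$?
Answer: $-168 + 336 i \sqrt{2} \approx -168.0 + 475.18 i$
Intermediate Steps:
$j{\left(Y \right)} = i \sqrt{2}$ ($j{\left(Y \right)} = \sqrt{-2} = i \sqrt{2}$)
$V{\left(x,k \right)} = 2 - k x$ ($V{\left(x,k \right)} = 2 - x k = 2 - k x$)
$V{\left(4,j{\left(-1 \right)} \right)} \left(-84\right) = \left(2 - i \sqrt{2} \cdot 4\right) \left(-84\right) = \left(2 - 4 i \sqrt{2}\right) \left(-84\right) = -168 + 336 i \sqrt{2}$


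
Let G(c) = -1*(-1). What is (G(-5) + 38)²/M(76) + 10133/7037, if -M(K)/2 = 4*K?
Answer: -4542413/4278496 ≈ -1.0617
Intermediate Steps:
M(K) = -8*K
G(c) = 1
(G(-5) + 38)²/M(76) + 10133/7037 = (1 + 38)²/((-8*76)) + 10133/7037 = 39²/(-608) + 10133*(1/7037) = 1521*(-1/608) + 10133/7037 = -1521/608 + 10133/7037 = -4542413/4278496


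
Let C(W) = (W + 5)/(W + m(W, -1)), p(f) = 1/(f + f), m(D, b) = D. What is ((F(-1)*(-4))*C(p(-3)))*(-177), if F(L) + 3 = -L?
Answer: 20532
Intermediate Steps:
F(L) = -3 - L
p(f) = 1/(2*f)
C(W) = (5 + W)/(2*W) (C(W) = (W + 5)/(W + W) = (5 + W)/((2*W)) = (5 + W)*(1/(2*W)) = (5 + W)/(2*W))
((F(-1)*(-4))*C(p(-3)))*(-177) = (((-3 - 1*(-1))*(-4))*((5 + (1/2)/(-3))/(2*(((1/2)/(-3))))))*(-177) = (((-3 + 1)*(-4))*((5 + (1/2)*(-1/3))/(2*(((1/2)*(-1/3))))))*(-177) = ((-2*(-4))*((5 - 1/6)/(2*(-1/6))))*(-177) = (8*((1/2)*(-6)*(29/6)))*(-177) = (8*(-29/2))*(-177) = -116*(-177) = 20532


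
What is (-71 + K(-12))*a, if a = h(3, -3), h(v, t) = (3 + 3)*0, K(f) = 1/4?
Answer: 0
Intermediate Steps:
K(f) = ¼
h(v, t) = 0 (h(v, t) = 6*0 = 0)
a = 0
(-71 + K(-12))*a = (-71 + ¼)*0 = -283/4*0 = 0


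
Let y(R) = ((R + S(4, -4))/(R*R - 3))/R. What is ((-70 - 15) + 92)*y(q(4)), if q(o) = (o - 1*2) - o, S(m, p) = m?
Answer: -7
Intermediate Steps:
q(o) = -2 (q(o) = (o - 2) - o = (-2 + o) - o = -2)
y(R) = (4 + R)/(R*(-3 + R²)) (y(R) = ((R + 4)/(R*R - 3))/R = ((4 + R)/(R² - 3))/R = ((4 + R)/(-3 + R²))/R = (4 + R)/(R*(-3 + R²)))
((-70 - 15) + 92)*y(q(4)) = ((-70 - 15) + 92)*((4 - 2)/((-2)*(-3 + (-2)²))) = (-85 + 92)*(-½*2/(-3 + 4)) = 7*(-½*2/1) = 7*(-½*1*2) = 7*(-1) = -7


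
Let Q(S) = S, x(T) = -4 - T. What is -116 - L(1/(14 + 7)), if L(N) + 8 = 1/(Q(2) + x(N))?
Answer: -4623/43 ≈ -107.51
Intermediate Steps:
L(N) = -8 + 1/(-2 - N) (L(N) = -8 + 1/(2 + (-4 - N)) = -8 + 1/(-2 - N))
-116 - L(1/(14 + 7)) = -116 - (-17 - 8/(14 + 7))/(2 + 1/(14 + 7)) = -116 - (-17 - 8/21)/(2 + 1/21) = -116 - (-17 - 8*1/21)/(2 + 1/21) = -116 - (-17 - 8/21)/43/21 = -116 - 21*(-365)/(43*21) = -116 - 1*(-365/43) = -116 + 365/43 = -4623/43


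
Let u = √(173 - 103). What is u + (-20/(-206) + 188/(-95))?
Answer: -18414/9785 + √70 ≈ 6.4847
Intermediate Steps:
u = √70 ≈ 8.3666
u + (-20/(-206) + 188/(-95)) = √70 + (-20/(-206) + 188/(-95)) = √70 + (-20*(-1/206) + 188*(-1/95)) = √70 + (10/103 - 188/95) = √70 - 18414/9785 = -18414/9785 + √70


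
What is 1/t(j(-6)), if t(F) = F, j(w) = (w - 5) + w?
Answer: -1/17 ≈ -0.058824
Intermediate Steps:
j(w) = -5 + 2*w (j(w) = (-5 + w) + w = -5 + 2*w)
1/t(j(-6)) = 1/(-5 + 2*(-6)) = 1/(-5 - 12) = 1/(-17) = -1/17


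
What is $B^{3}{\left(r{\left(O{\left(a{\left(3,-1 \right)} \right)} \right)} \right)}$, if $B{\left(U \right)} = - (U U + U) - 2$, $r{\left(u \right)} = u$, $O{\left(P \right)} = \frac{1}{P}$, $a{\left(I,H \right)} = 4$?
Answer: $- \frac{50653}{4096} \approx -12.366$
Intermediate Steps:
$B{\left(U \right)} = -2 - U - U^{2}$ ($B{\left(U \right)} = - (U^{2} + U) - 2 = - (U + U^{2}) - 2 = \left(- U - U^{2}\right) - 2 = -2 - U - U^{2}$)
$B^{3}{\left(r{\left(O{\left(a{\left(3,-1 \right)} \right)} \right)} \right)} = \left(-2 - \frac{1}{4} - \left(\frac{1}{4}\right)^{2}\right)^{3} = \left(-2 - \frac{1}{4} - \frac{1}{16}\right)^{3} = \left(- \frac{37}{16}\right)^{3} = - \frac{50653}{4096}$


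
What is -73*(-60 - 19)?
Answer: 5767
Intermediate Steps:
-73*(-60 - 19) = -73*(-79) = 5767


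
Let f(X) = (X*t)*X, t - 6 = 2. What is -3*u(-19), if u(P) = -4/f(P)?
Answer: 3/722 ≈ 0.0041551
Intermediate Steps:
t = 8 (t = 6 + 2 = 8)
f(X) = 8*X² (f(X) = (X*8)*X = (8*X)*X = 8*X²)
u(P) = -1/(2*P²) (u(P) = -4*1/(8*P²) = -1/(2*P²))
-3*u(-19) = -(-3)/(2*(-19)²) = -(-3)/(2*361) = -3*(-1/722) = 3/722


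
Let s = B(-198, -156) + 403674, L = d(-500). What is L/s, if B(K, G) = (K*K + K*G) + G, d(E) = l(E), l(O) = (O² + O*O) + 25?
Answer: 33335/31574 ≈ 1.0558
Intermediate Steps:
l(O) = 25 + 2*O² (l(O) = (O² + O²) + 25 = 2*O² + 25 = 25 + 2*O²)
d(E) = 25 + 2*E²
L = 500025 (L = 25 + 2*(-500)² = 25 + 2*250000 = 25 + 500000 = 500025)
B(K, G) = G + K² + G*K (B(K, G) = (K² + G*K) + G = G + K² + G*K)
s = 473610 (s = (-156 + (-198)² - 156*(-198)) + 403674 = (-156 + 39204 + 30888) + 403674 = 69936 + 403674 = 473610)
L/s = 500025/473610 = 500025*(1/473610) = 33335/31574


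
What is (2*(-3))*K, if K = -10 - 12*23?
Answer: 1716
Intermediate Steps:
K = -286 (K = -10 - 276 = -286)
(2*(-3))*K = (2*(-3))*(-286) = -6*(-286) = 1716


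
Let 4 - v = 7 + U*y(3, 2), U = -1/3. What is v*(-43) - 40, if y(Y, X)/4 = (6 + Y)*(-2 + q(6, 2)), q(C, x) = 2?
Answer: 89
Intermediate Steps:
U = -1/3 (U = -1*1/3 = -1/3 ≈ -0.33333)
y(Y, X) = 0 (y(Y, X) = 4*((6 + Y)*(-2 + 2)) = 4*((6 + Y)*0) = 4*0 = 0)
v = -3 (v = 4 - (7 - 1/3*0) = 4 - (7 + 0) = 4 - 1*7 = 4 - 7 = -3)
v*(-43) - 40 = -3*(-43) - 40 = 129 - 40 = 89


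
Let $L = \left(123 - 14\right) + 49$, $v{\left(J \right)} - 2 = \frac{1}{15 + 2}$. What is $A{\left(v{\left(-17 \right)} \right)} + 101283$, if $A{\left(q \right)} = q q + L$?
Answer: $\frac{29317674}{289} \approx 1.0145 \cdot 10^{5}$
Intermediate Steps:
$v{\left(J \right)} = \frac{35}{17}$ ($v{\left(J \right)} = 2 + \frac{1}{15 + 2} = 2 + \frac{1}{17} = \frac{35}{17}$)
$L = 158$ ($L = 109 + 49 = 158$)
$A{\left(q \right)} = 158 + q^{2}$ ($A{\left(q \right)} = q q + 158 = q^{2} + 158 = 158 + q^{2}$)
$A{\left(v{\left(-17 \right)} \right)} + 101283 = \left(158 + \left(\frac{35}{17}\right)^{2}\right) + 101283 = \left(158 + \frac{1225}{289}\right) + 101283 = \frac{46887}{289} + 101283 = \frac{29317674}{289}$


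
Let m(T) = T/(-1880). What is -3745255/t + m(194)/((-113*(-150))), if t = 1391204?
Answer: -14918320715447/5541513333000 ≈ -2.6921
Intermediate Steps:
m(T) = -T/1880 (m(T) = T*(-1/1880) = -T/1880)
-3745255/t + m(194)/((-113*(-150))) = -3745255/1391204 + (-1/1880*194)/((-113*(-150))) = -3745255*1/1391204 - 97/940/16950 = -3745255/1391204 - 97/940*1/16950 = -3745255/1391204 - 97/15933000 = -14918320715447/5541513333000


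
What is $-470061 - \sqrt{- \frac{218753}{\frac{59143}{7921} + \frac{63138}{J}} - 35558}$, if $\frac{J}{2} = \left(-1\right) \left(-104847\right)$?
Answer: $-470061 - \frac{i \sqrt{294638610122287138495230}}{2150341390} \approx -4.7006 \cdot 10^{5} - 252.43 i$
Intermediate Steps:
$J = 209694$ ($J = 2 \left(\left(-1\right) \left(-104847\right)\right) = 2 \cdot 104847 = 209694$)
$-470061 - \sqrt{- \frac{218753}{\frac{59143}{7921} + \frac{63138}{J}} - 35558} = -470061 - \sqrt{- \frac{218753}{\frac{59143}{7921} + \frac{63138}{209694}} - 35558} = -470061 - \sqrt{- \frac{218753}{59143 \cdot \frac{1}{7921} + 63138 \cdot \frac{1}{209694}} - 35558} = -470061 - \sqrt{- \frac{218753}{\frac{59143}{7921} + \frac{10523}{34949}} - 35558} = -470061 - \sqrt{- \frac{218753}{\frac{2150341390}{276831029}} - 35558} = -470061 - \sqrt{\left(-218753\right) \frac{276831029}{2150341390} - 35558} = -470061 - \sqrt{- \frac{60557618086837}{2150341390} - 35558} = -470061 - \sqrt{- \frac{137019457232457}{2150341390}} = -470061 - \frac{i \sqrt{294638610122287138495230}}{2150341390}$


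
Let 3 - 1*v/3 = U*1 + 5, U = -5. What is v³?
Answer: 729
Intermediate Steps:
v = 9 (v = 9 - 3*(-5*1 + 5) = 9 - 3*(-5 + 5) = 9 - 3*0 = 9 + 0 = 9)
v³ = 9³ = 729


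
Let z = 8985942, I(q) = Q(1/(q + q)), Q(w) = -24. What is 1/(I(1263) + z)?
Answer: 1/8985918 ≈ 1.1129e-7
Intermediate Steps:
I(q) = -24
1/(I(1263) + z) = 1/(-24 + 8985942) = 1/8985918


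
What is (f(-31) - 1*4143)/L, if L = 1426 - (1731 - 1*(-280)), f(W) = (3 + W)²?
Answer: 3359/585 ≈ 5.7419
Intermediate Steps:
L = -585 (L = 1426 - (1731 + 280) = 1426 - 1*2011 = 1426 - 2011 = -585)
(f(-31) - 1*4143)/L = ((3 - 31)² - 1*4143)/(-585) = ((-28)² - 4143)*(-1/585) = (784 - 4143)*(-1/585) = -3359*(-1/585) = 3359/585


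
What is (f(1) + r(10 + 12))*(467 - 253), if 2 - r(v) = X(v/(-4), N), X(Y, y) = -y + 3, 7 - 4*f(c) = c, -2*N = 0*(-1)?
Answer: 107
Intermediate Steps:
N = 0 (N = -0*(-1) = -1/2*0 = 0)
f(c) = 7/4 - c/4
X(Y, y) = 3 - y
r(v) = -1 (r(v) = 2 - (3 - 1*0) = 2 - (3 + 0) = 2 - 1*3 = 2 - 3 = -1)
(f(1) + r(10 + 12))*(467 - 253) = ((7/4 - 1/4*1) - 1)*(467 - 253) = ((7/4 - 1/4) - 1)*214 = (3/2 - 1)*214 = (1/2)*214 = 107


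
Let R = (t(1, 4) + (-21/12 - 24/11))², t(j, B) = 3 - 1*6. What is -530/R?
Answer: -205216/18605 ≈ -11.030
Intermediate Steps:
t(j, B) = -3 (t(j, B) = 3 - 6 = -3)
R = 93025/1936 (R = (-3 + (-21/12 - 24/11))² = (-3 + (-21*1/12 - 24*1/11))² = (-3 + (-7/4 - 24/11))² = (-3 - 173/44)² = (-305/44)² = 93025/1936 ≈ 48.050)
-530/R = -530/93025/1936 = -530*1936/93025 = -205216/18605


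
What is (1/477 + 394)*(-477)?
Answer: -187939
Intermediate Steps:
(1/477 + 394)*(-477) = (187939/477)*(-477) = -187939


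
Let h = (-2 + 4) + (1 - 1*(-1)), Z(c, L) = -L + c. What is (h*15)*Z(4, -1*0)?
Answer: 240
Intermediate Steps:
Z(c, L) = c - L
h = 4 (h = 2 + (1 + 1) = 2 + 2 = 4)
(h*15)*Z(4, -1*0) = (4*15)*(4 - (-1)*0) = 60*(4 - 1*0) = 60*(4 + 0) = 60*4 = 240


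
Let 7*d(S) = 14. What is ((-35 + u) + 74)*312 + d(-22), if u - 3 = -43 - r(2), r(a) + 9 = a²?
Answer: 1250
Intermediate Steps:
d(S) = 2 (d(S) = (⅐)*14 = 2)
r(a) = -9 + a²
u = -35 (u = 3 + (-43 - (-9 + 2²)) = 3 + (-43 - (-9 + 4)) = 3 + (-43 - 1*(-5)) = 3 + (-43 + 5) = 3 - 38 = -35)
((-35 + u) + 74)*312 + d(-22) = ((-35 - 35) + 74)*312 + 2 = (-70 + 74)*312 + 2 = 4*312 + 2 = 1248 + 2 = 1250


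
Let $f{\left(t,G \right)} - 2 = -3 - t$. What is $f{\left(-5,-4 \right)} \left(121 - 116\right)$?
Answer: $20$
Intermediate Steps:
$f{\left(t,G \right)} = -1 - t$ ($f{\left(t,G \right)} = 2 - \left(3 + t\right) = -1 - t$)
$f{\left(-5,-4 \right)} \left(121 - 116\right) = \left(-1 - -5\right) \left(121 - 116\right) = \left(-1 + 5\right) 5 = 4 \cdot 5 = 20$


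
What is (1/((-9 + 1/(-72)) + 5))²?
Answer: 5184/83521 ≈ 0.062068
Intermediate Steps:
(1/((-9 + 1/(-72)) + 5))² = (1/((-9 - 1/72) + 5))² = (1/(-649/72 + 5))² = (1/(-289/72))² = (-72/289)² = 5184/83521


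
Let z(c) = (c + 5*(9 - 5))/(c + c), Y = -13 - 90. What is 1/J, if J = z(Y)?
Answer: 206/83 ≈ 2.4819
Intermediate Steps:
Y = -103
z(c) = (20 + c)/(2*c) (z(c) = (c + 5*4)/((2*c)) = (c + 20)*(1/(2*c)) = (20 + c)*(1/(2*c)) = (20 + c)/(2*c))
J = 83/206 (J = (1/2)*(20 - 103)/(-103) = (1/2)*(-1/103)*(-83) = 83/206 ≈ 0.40291)
1/J = 1/(83/206) = 206/83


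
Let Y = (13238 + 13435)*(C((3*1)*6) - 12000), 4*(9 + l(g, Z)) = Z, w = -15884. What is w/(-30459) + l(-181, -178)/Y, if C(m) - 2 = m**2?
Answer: 23058140381/44216045484 ≈ 0.52149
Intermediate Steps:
l(g, Z) = -9 + Z/4
C(m) = 2 + m**2
Y = -311380602 (Y = (13238 + 13435)*((2 + ((3*1)*6)**2) - 12000) = 26673*((2 + (3*6)**2) - 12000) = 26673*((2 + 18**2) - 12000) = 26673*((2 + 324) - 12000) = 26673*(326 - 12000) = 26673*(-11674) = -311380602)
w/(-30459) + l(-181, -178)/Y = -15884/(-30459) + (-9 + (1/4)*(-178))/(-311380602) = -15884*(-1/30459) + (-9 - 89/2)*(-1/311380602) = 1444/2769 - 107/2*(-1/311380602) = 1444/2769 + 107/622761204 = 23058140381/44216045484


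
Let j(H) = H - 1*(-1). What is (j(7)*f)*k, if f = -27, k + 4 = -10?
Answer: 3024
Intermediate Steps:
k = -14 (k = -4 - 10 = -14)
j(H) = 1 + H (j(H) = H + 1 = 1 + H)
(j(7)*f)*k = ((1 + 7)*(-27))*(-14) = (8*(-27))*(-14) = -216*(-14) = 3024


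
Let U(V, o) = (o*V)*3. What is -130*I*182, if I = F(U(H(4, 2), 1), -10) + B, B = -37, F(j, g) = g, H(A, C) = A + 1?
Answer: 1112020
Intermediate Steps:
H(A, C) = 1 + A
U(V, o) = 3*V*o (U(V, o) = (V*o)*3 = 3*V*o)
I = -47 (I = -10 - 37 = -47)
-130*I*182 = -130*(-47)*182 = 6110*182 = 1112020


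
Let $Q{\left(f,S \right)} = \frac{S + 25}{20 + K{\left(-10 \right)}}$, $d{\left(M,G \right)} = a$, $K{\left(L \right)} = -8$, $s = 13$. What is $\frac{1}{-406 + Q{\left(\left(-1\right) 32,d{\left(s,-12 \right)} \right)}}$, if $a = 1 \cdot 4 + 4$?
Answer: $- \frac{4}{1613} \approx -0.0024799$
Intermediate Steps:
$a = 8$ ($a = 4 + 4 = 8$)
$d{\left(M,G \right)} = 8$
$Q{\left(f,S \right)} = \frac{25}{12} + \frac{S}{12}$ ($Q{\left(f,S \right)} = \frac{S + 25}{20 - 8} = \frac{25 + S}{12} = \left(25 + S\right) \frac{1}{12} = \frac{25}{12} + \frac{S}{12}$)
$\frac{1}{-406 + Q{\left(\left(-1\right) 32,d{\left(s,-12 \right)} \right)}} = \frac{1}{-406 + \left(\frac{25}{12} + \frac{1}{12} \cdot 8\right)} = \frac{1}{-406 + \left(\frac{25}{12} + \frac{2}{3}\right)} = \frac{1}{-406 + \frac{11}{4}} = \frac{1}{- \frac{1613}{4}} = - \frac{4}{1613}$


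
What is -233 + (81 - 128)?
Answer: -280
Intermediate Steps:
-233 + (81 - 128) = -233 - 47 = -280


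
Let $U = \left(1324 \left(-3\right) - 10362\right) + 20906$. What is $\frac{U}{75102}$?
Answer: $\frac{3286}{37551} \approx 0.087508$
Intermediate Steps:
$U = 6572$ ($U = \left(-3972 - 10362\right) + 20906 = -14334 + 20906 = 6572$)
$\frac{U}{75102} = \frac{6572}{75102} = 6572 \cdot \frac{1}{75102} = \frac{3286}{37551}$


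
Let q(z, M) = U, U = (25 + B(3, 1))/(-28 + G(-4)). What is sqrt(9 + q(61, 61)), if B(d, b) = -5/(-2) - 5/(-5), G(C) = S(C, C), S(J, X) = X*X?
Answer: sqrt(106)/4 ≈ 2.5739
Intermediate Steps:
S(J, X) = X**2
G(C) = C**2
B(d, b) = 7/2 (B(d, b) = -5*(-1/2) - 5*(-1/5) = 5/2 + 1 = 7/2)
U = -19/8 (U = (25 + 7/2)/(-28 + (-4)**2) = 57/(2*(-28 + 16)) = (57/2)/(-12) = (57/2)*(-1/12) = -19/8 ≈ -2.3750)
q(z, M) = -19/8
sqrt(9 + q(61, 61)) = sqrt(9 - 19/8) = sqrt(53/8) = sqrt(106)/4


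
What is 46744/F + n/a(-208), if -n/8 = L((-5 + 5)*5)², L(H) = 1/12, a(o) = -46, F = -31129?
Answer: -38672903/25774812 ≈ -1.5004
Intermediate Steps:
L(H) = 1/12
n = -1/18 (n = -8*(1/12)² = -8*1/144 = -1/18 ≈ -0.055556)
46744/F + n/a(-208) = 46744/(-31129) - 1/18/(-46) = 46744*(-1/31129) - 1/18*(-1/46) = -46744/31129 + 1/828 = -38672903/25774812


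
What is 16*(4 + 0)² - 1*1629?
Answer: -1373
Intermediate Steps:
16*(4 + 0)² - 1*1629 = 16*4² - 1629 = 16*16 - 1629 = 256 - 1629 = -1373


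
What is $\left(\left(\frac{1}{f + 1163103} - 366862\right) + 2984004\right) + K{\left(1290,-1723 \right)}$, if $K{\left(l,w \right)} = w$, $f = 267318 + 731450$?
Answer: $\frac{5654198488950}{2161871} \approx 2.6154 \cdot 10^{6}$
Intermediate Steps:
$f = 998768$
$\left(\left(\frac{1}{f + 1163103} - 366862\right) + 2984004\right) + K{\left(1290,-1723 \right)} = \left(\left(\frac{1}{998768 + 1163103} - 366862\right) + 2984004\right) - 1723 = \left(\left(\frac{1}{2161871} - 366862\right) + 2984004\right) - 1723 = \left(- \frac{793108318801}{2161871} + 2984004\right) - 1723 = \frac{5657923392683}{2161871} - 1723 = \frac{5654198488950}{2161871}$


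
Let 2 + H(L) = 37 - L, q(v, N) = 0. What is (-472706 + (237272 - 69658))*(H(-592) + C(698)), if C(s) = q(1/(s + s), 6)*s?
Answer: -191292684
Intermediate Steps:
H(L) = 35 - L (H(L) = -2 + (37 - L) = 35 - L)
C(s) = 0 (C(s) = 0*s = 0)
(-472706 + (237272 - 69658))*(H(-592) + C(698)) = (-472706 + (237272 - 69658))*((35 - 1*(-592)) + 0) = (-472706 + 167614)*((35 + 592) + 0) = -305092*(627 + 0) = -305092*627 = -191292684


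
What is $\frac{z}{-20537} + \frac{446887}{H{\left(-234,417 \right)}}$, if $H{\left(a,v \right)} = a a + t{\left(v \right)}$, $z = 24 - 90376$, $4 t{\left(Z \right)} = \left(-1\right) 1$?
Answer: $\frac{8071434196}{642582193} \approx 12.561$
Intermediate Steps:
$t{\left(Z \right)} = - \frac{1}{4}$ ($t{\left(Z \right)} = \frac{\left(-1\right) 1}{4} = \frac{1}{4} \left(-1\right) = - \frac{1}{4}$)
$z = -90352$ ($z = 24 - 90376 = -90352$)
$H{\left(a,v \right)} = - \frac{1}{4} + a^{2}$ ($H{\left(a,v \right)} = a a - \frac{1}{4} = a^{2} - \frac{1}{4} = - \frac{1}{4} + a^{2}$)
$\frac{z}{-20537} + \frac{446887}{H{\left(-234,417 \right)}} = - \frac{90352}{-20537} + \frac{446887}{- \frac{1}{4} + \left(-234\right)^{2}} = \left(-90352\right) \left(- \frac{1}{20537}\right) + \frac{446887}{- \frac{1}{4} + 54756} = \frac{90352}{20537} + \frac{446887}{\frac{219023}{4}} = \frac{90352}{20537} + 446887 \cdot \frac{4}{219023} = \frac{90352}{20537} + \frac{255364}{31289} = \frac{8071434196}{642582193}$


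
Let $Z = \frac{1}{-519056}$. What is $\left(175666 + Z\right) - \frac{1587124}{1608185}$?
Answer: $\frac{146634274587014631}{834738073360} \approx 1.7567 \cdot 10^{5}$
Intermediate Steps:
$Z = - \frac{1}{519056} \approx -1.9266 \cdot 10^{-6}$
$\left(175666 + Z\right) - \frac{1587124}{1608185} = \left(175666 - \frac{1}{519056}\right) - \frac{1587124}{1608185} = \frac{91180491295}{519056} - \frac{1587124}{1608185} = \frac{146634274587014631}{834738073360}$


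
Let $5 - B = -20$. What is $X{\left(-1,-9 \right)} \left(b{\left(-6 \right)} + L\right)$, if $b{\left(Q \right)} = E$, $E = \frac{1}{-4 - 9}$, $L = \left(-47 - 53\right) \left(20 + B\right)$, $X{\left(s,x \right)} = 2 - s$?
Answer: $- \frac{175503}{13} \approx -13500.0$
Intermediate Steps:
$B = 25$ ($B = 5 - -20 = 5 + 20 = 25$)
$L = -4500$ ($L = \left(-47 - 53\right) \left(20 + 25\right) = \left(-100\right) 45 = -4500$)
$E = - \frac{1}{13}$ ($E = \frac{1}{-13} = - \frac{1}{13} \approx -0.076923$)
$b{\left(Q \right)} = - \frac{1}{13}$
$X{\left(-1,-9 \right)} \left(b{\left(-6 \right)} + L\right) = \left(2 - -1\right) \left(- \frac{1}{13} - 4500\right) = \left(2 + 1\right) \left(- \frac{58501}{13}\right) = 3 \left(- \frac{58501}{13}\right) = - \frac{175503}{13}$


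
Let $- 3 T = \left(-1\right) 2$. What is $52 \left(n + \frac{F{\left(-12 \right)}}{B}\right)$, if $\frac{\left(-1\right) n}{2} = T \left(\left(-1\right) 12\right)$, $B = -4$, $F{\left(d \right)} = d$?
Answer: $988$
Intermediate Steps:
$T = \frac{2}{3}$ ($T = - \frac{\left(-1\right) 2}{3} = \left(- \frac{1}{3}\right) \left(-2\right) = \frac{2}{3} \approx 0.66667$)
$n = 16$ ($n = - 2 \frac{2 \left(\left(-1\right) 12\right)}{3} = - 2 \cdot \frac{2}{3} \left(-12\right) = \left(-2\right) \left(-8\right) = 16$)
$52 \left(n + \frac{F{\left(-12 \right)}}{B}\right) = 52 \left(16 - \frac{12}{-4}\right) = 52 \left(16 - -3\right) = 52 \left(16 + 3\right) = 52 \cdot 19 = 988$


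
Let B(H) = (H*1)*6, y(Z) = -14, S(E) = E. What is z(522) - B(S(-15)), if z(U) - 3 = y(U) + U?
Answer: 601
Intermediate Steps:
z(U) = -11 + U (z(U) = 3 + (-14 + U) = -11 + U)
B(H) = 6*H (B(H) = H*6 = 6*H)
z(522) - B(S(-15)) = (-11 + 522) - 6*(-15) = 511 - 1*(-90) = 511 + 90 = 601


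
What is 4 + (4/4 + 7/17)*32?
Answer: 836/17 ≈ 49.176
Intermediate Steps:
4 + (4/4 + 7/17)*32 = 4 + (4*(¼) + 7*(1/17))*32 = 4 + (1 + 7/17)*32 = 4 + (24/17)*32 = 4 + 768/17 = 836/17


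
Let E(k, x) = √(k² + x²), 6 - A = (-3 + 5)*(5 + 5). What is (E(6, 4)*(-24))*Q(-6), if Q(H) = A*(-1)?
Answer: -672*√13 ≈ -2422.9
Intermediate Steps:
A = -14 (A = 6 - (-3 + 5)*(5 + 5) = 6 - 2*10 = 6 - 1*20 = 6 - 20 = -14)
Q(H) = 14 (Q(H) = -14*(-1) = 14)
(E(6, 4)*(-24))*Q(-6) = (√(6² + 4²)*(-24))*14 = (√(36 + 16)*(-24))*14 = (√52*(-24))*14 = ((2*√13)*(-24))*14 = -48*√13*14 = -672*√13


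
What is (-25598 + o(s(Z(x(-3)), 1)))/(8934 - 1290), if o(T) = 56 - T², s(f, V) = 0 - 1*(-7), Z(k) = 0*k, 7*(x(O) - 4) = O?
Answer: -25591/7644 ≈ -3.3479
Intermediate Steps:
x(O) = 4 + O/7
Z(k) = 0
s(f, V) = 7 (s(f, V) = 0 + 7 = 7)
(-25598 + o(s(Z(x(-3)), 1)))/(8934 - 1290) = (-25598 + (56 - 1*7²))/(8934 - 1290) = (-25598 + (56 - 1*49))/7644 = (-25598 + (56 - 49))*(1/7644) = (-25598 + 7)*(1/7644) = -25591*1/7644 = -25591/7644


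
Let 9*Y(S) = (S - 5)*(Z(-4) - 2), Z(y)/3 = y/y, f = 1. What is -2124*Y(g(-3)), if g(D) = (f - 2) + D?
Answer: 2124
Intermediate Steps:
Z(y) = 3 (Z(y) = 3*(y/y) = 3*1 = 3)
g(D) = -1 + D (g(D) = (1 - 2) + D = -1 + D)
Y(S) = -5/9 + S/9 (Y(S) = ((S - 5)*(3 - 2))/9 = ((-5 + S)*1)/9 = (-5 + S)/9 = -5/9 + S/9)
-2124*Y(g(-3)) = -2124*(-5/9 + (-1 - 3)/9) = -2124*(-5/9 + (⅑)*(-4)) = -2124*(-5/9 - 4/9) = -2124*(-1) = 2124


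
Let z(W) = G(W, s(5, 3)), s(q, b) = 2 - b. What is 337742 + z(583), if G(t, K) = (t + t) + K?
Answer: 338907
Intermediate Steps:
G(t, K) = K + 2*t (G(t, K) = 2*t + K = K + 2*t)
z(W) = -1 + 2*W (z(W) = (2 - 1*3) + 2*W = (2 - 3) + 2*W = -1 + 2*W)
337742 + z(583) = 337742 + (-1 + 2*583) = 337742 + (-1 + 1166) = 337742 + 1165 = 338907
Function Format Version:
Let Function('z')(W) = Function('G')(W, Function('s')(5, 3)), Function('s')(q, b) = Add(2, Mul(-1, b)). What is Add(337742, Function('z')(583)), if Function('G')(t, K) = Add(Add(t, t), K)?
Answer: 338907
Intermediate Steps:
Function('G')(t, K) = Add(K, Mul(2, t)) (Function('G')(t, K) = Add(Mul(2, t), K) = Add(K, Mul(2, t)))
Function('z')(W) = Add(-1, Mul(2, W)) (Function('z')(W) = Add(Add(2, Mul(-1, 3)), Mul(2, W)) = Add(Add(2, -3), Mul(2, W)) = Add(-1, Mul(2, W)))
Add(337742, Function('z')(583)) = Add(337742, Add(-1, Mul(2, 583))) = Add(337742, Add(-1, 1166)) = Add(337742, 1165) = 338907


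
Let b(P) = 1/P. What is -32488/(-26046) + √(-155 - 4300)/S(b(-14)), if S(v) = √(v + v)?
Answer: 16244/13023 + 9*√385 ≈ 177.84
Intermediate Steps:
S(v) = √2*√v (S(v) = √(2*v) = √2*√v)
-32488/(-26046) + √(-155 - 4300)/S(b(-14)) = -32488/(-26046) + √(-155 - 4300)/((√2*√(1/(-14)))) = -32488*(-1/26046) + √(-4455)/((√2*√(-1/14))) = 16244/13023 + (9*I*√55)/((√2*(I*√14/14))) = 16244/13023 + (9*I*√55)/((I*√7/7)) = 16244/13023 + (9*I*√55)*(-I*√7) = 16244/13023 + 9*√385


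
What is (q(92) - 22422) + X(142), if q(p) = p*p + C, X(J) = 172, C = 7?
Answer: -13779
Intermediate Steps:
q(p) = 7 + p**2 (q(p) = p*p + 7 = p**2 + 7 = 7 + p**2)
(q(92) - 22422) + X(142) = ((7 + 92**2) - 22422) + 172 = ((7 + 8464) - 22422) + 172 = (8471 - 22422) + 172 = -13951 + 172 = -13779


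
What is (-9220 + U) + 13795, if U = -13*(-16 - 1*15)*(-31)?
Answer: -7918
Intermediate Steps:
U = -12493 (U = -13*(-16 - 15)*(-31) = -13*(-31)*(-31) = 403*(-31) = -12493)
(-9220 + U) + 13795 = (-9220 - 12493) + 13795 = -21713 + 13795 = -7918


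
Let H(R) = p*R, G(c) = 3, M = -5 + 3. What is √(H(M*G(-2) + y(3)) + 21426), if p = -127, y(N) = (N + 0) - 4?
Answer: √22315 ≈ 149.38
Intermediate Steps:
M = -2
y(N) = -4 + N (y(N) = N - 4 = -4 + N)
H(R) = -127*R
√(H(M*G(-2) + y(3)) + 21426) = √(-127*(-2*3 + (-4 + 3)) + 21426) = √(-127*(-6 - 1) + 21426) = √(-127*(-7) + 21426) = √(889 + 21426) = √22315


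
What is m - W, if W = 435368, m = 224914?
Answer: -210454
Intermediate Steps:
m - W = 224914 - 1*435368 = 224914 - 435368 = -210454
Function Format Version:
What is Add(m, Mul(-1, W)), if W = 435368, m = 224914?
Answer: -210454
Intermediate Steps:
Add(m, Mul(-1, W)) = Add(224914, Mul(-1, 435368)) = Add(224914, -435368) = -210454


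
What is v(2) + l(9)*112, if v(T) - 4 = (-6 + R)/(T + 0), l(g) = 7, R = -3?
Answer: 1567/2 ≈ 783.50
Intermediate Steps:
v(T) = 4 - 9/T (v(T) = 4 + (-6 - 3)/(T + 0) = 4 - 9/T)
v(2) + l(9)*112 = (4 - 9/2) + 7*112 = (4 - 9*1/2) + 784 = (4 - 9/2) + 784 = -1/2 + 784 = 1567/2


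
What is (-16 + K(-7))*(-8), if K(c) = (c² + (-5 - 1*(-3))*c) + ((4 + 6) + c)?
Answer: -400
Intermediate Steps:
K(c) = 10 + c² - c (K(c) = (c² + (-5 + 3)*c) + (10 + c) = (c² - 2*c) + (10 + c) = 10 + c² - c)
(-16 + K(-7))*(-8) = (-16 + (10 + (-7)² - 1*(-7)))*(-8) = (-16 + (10 + 49 + 7))*(-8) = (-16 + 66)*(-8) = 50*(-8) = -400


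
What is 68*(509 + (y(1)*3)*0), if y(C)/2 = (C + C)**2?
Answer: 34612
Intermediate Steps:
y(C) = 8*C**2 (y(C) = 2*(C + C)**2 = 2*(2*C)**2 = 2*(4*C**2) = 8*C**2)
68*(509 + (y(1)*3)*0) = 68*(509 + ((8*1**2)*3)*0) = 68*(509 + ((8*1)*3)*0) = 68*(509 + (8*3)*0) = 68*(509 + 24*0) = 68*(509 + 0) = 68*509 = 34612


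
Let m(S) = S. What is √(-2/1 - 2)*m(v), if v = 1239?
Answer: 2478*I ≈ 2478.0*I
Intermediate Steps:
√(-2/1 - 2)*m(v) = √(-2/1 - 2)*1239 = √(-2*1 - 2)*1239 = √(-2 - 2)*1239 = √(-4)*1239 = (2*I)*1239 = 2478*I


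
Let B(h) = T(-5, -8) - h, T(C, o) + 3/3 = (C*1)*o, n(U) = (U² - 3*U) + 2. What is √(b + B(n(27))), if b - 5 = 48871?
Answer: 7*√985 ≈ 219.69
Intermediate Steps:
b = 48876 (b = 5 + 48871 = 48876)
n(U) = 2 + U² - 3*U
T(C, o) = -1 + C*o (T(C, o) = -1 + (C*1)*o = -1 + C*o)
B(h) = 39 - h (B(h) = (-1 - 5*(-8)) - h = (-1 + 40) - h = 39 - h)
√(b + B(n(27))) = √(48876 + (39 - (2 + 27² - 3*27))) = √(48876 + (39 - (2 + 729 - 81))) = √(48876 + (39 - 1*650)) = √(48876 + (39 - 650)) = √(48876 - 611) = √48265 = 7*√985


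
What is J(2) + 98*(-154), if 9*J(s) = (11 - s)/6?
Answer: -90551/6 ≈ -15092.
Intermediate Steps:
J(s) = 11/54 - s/54 (J(s) = ((11 - s)/6)/9 = ((11 - s)*(⅙))/9 = (11/6 - s/6)/9 = 11/54 - s/54)
J(2) + 98*(-154) = (11/54 - 1/54*2) + 98*(-154) = (11/54 - 1/27) - 15092 = ⅙ - 15092 = -90551/6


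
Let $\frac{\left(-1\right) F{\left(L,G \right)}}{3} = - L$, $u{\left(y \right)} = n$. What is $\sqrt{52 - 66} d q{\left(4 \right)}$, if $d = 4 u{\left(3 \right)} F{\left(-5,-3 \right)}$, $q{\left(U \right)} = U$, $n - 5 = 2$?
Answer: $- 1680 i \sqrt{14} \approx - 6286.0 i$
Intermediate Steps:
$n = 7$ ($n = 5 + 2 = 7$)
$u{\left(y \right)} = 7$
$F{\left(L,G \right)} = 3 L$ ($F{\left(L,G \right)} = - 3 \left(- L\right) = 3 L$)
$d = -420$ ($d = 4 \cdot 7 \cdot 3 \left(-5\right) = 28 \left(-15\right) = -420$)
$\sqrt{52 - 66} d q{\left(4 \right)} = \sqrt{52 - 66} \left(-420\right) 4 = \sqrt{-14} \left(-420\right) 4 = i \sqrt{14} \left(-420\right) 4 = - 420 i \sqrt{14} \cdot 4 = - 1680 i \sqrt{14}$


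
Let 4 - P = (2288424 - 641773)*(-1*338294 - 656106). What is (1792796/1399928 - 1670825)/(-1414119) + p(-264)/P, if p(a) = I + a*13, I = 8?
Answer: 239375129561875342281103/202597626258581725514658 ≈ 1.1815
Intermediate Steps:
p(a) = 8 + 13*a (p(a) = 8 + a*13 = 8 + 13*a)
P = 1637429754404 (P = 4 - (2288424 - 641773)*(-1*338294 - 656106) = 4 - 1646651*(-338294 - 656106) = 4 - 1646651*(-994400) = 4 - 1*(-1637429754400) = 4 + 1637429754400 = 1637429754404)
(1792796/1399928 - 1670825)/(-1414119) + p(-264)/P = (1792796/1399928 - 1670825)/(-1414119) + (8 + 13*(-264))/1637429754404 = (1792796*(1/1399928) - 1670825)*(-1/1414119) + (8 - 3432)*(1/1637429754404) = (448199/349982 - 1670825)*(-1/1414119) - 3424*1/1637429754404 = -584758226951/349982*(-1/1414119) - 856/409357438601 = 584758226951/494916195858 - 856/409357438601 = 239375129561875342281103/202597626258581725514658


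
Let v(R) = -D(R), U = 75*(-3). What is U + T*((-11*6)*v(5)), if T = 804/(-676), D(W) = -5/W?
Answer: -24759/169 ≈ -146.50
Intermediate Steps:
U = -225
v(R) = 5/R (v(R) = -(-5)/R = 5/R)
T = -201/169 (T = 804*(-1/676) = -201/169 ≈ -1.1893)
U + T*((-11*6)*v(5)) = -225 - 201*(-11*6)*5/5/169 = -225 - (-13266)*5*(⅕)/169 = -225 - (-13266)/169 = -225 - 201/169*(-66) = -225 + 13266/169 = -24759/169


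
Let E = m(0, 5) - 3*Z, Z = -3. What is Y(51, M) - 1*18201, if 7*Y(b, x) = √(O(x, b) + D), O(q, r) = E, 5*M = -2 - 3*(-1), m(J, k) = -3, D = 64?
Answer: -18201 + √70/7 ≈ -18200.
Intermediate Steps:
E = 6 (E = -3 - 3*(-3) = -3 + 9 = 6)
M = ⅕ (M = (-2 - 3*(-1))/5 = (-2 + 3)/5 = (⅕)*1 = ⅕ ≈ 0.20000)
O(q, r) = 6
Y(b, x) = √70/7 (Y(b, x) = √(6 + 64)/7 = √70/7)
Y(51, M) - 1*18201 = √70/7 - 1*18201 = √70/7 - 18201 = -18201 + √70/7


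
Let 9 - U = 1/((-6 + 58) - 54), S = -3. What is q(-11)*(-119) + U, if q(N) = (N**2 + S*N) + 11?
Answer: -39251/2 ≈ -19626.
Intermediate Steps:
q(N) = 11 + N**2 - 3*N (q(N) = (N**2 - 3*N) + 11 = 11 + N**2 - 3*N)
U = 19/2 (U = 9 - 1/((-6 + 58) - 54) = 9 - 1/(52 - 54) = 9 - 1/(-2) = 9 - 1*(-1/2) = 9 + 1/2 = 19/2 ≈ 9.5000)
q(-11)*(-119) + U = (11 + (-11)**2 - 3*(-11))*(-119) + 19/2 = (11 + 121 + 33)*(-119) + 19/2 = 165*(-119) + 19/2 = -19635 + 19/2 = -39251/2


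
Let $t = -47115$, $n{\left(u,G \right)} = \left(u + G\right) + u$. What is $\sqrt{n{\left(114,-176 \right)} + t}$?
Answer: $i \sqrt{47063} \approx 216.94 i$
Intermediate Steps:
$n{\left(u,G \right)} = G + 2 u$ ($n{\left(u,G \right)} = \left(G + u\right) + u = G + 2 u$)
$\sqrt{n{\left(114,-176 \right)} + t} = \sqrt{\left(-176 + 2 \cdot 114\right) - 47115} = \sqrt{\left(-176 + 228\right) - 47115} = \sqrt{52 - 47115} = \sqrt{-47063} = i \sqrt{47063}$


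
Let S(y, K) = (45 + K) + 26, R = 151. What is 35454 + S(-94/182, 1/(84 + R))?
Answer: 8348376/235 ≈ 35525.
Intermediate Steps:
S(y, K) = 71 + K
35454 + S(-94/182, 1/(84 + R)) = 35454 + (71 + 1/(84 + 151)) = 35454 + (71 + 1/235) = 35454 + 16686/235 = 8348376/235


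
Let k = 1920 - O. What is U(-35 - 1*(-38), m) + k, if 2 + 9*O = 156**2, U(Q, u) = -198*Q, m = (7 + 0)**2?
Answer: -12400/9 ≈ -1377.8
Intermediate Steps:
m = 49 (m = 7**2 = 49)
O = 24334/9 (O = -2/9 + (1/9)*156**2 = -2/9 + (1/9)*24336 = -2/9 + 2704 = 24334/9 ≈ 2703.8)
k = -7054/9 (k = 1920 - 1*24334/9 = 1920 - 24334/9 = -7054/9 ≈ -783.78)
U(-35 - 1*(-38), m) + k = -198*(-35 - 1*(-38)) - 7054/9 = -198*(-35 + 38) - 7054/9 = -198*3 - 7054/9 = -594 - 7054/9 = -12400/9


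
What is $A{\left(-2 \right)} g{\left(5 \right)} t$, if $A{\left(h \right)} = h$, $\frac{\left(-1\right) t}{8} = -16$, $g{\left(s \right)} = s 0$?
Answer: $0$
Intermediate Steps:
$g{\left(s \right)} = 0$
$t = 128$ ($t = \left(-8\right) \left(-16\right) = 128$)
$A{\left(-2 \right)} g{\left(5 \right)} t = \left(-2\right) 0 \cdot 128 = 0 \cdot 128 = 0$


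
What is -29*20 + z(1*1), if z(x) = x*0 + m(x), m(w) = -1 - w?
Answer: -582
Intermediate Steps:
z(x) = -1 - x (z(x) = x*0 + (-1 - x) = 0 + (-1 - x) = -1 - x)
-29*20 + z(1*1) = -29*20 + (-1 - 1) = -580 + (-1 - 1*1) = -580 + (-1 - 1) = -580 - 2 = -582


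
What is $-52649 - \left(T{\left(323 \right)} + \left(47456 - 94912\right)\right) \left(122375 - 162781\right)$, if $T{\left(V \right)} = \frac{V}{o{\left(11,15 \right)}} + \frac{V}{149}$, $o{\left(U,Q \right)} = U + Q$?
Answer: $- \frac{3713171328970}{1937} \approx -1.917 \cdot 10^{9}$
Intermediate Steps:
$o{\left(U,Q \right)} = Q + U$
$T{\left(V \right)} = \frac{175 V}{3874}$ ($T{\left(V \right)} = \frac{V}{15 + 11} + \frac{V}{149} = \frac{V}{26} + V \frac{1}{149} = V \frac{1}{26} + \frac{V}{149} = \frac{V}{26} + \frac{V}{149} = \frac{175 V}{3874}$)
$-52649 - \left(T{\left(323 \right)} + \left(47456 - 94912\right)\right) \left(122375 - 162781\right) = -52649 - \left(\frac{175}{3874} \cdot 323 + \left(47456 - 94912\right)\right) \left(122375 - 162781\right) = -52649 - \left(\frac{56525}{3874} - 47456\right) \left(-40406\right) = -52649 - \left(- \frac{183788019}{3874}\right) \left(-40406\right) = -52649 - \frac{3713069347857}{1937} = - \frac{3713171328970}{1937}$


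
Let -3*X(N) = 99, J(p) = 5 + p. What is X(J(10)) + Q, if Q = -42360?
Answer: -42393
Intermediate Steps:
X(N) = -33 (X(N) = -1/3*99 = -33)
X(J(10)) + Q = -33 - 42360 = -42393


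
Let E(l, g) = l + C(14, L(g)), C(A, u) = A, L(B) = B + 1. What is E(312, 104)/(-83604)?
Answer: -163/41802 ≈ -0.0038993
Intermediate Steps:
L(B) = 1 + B
E(l, g) = 14 + l (E(l, g) = l + 14 = 14 + l)
E(312, 104)/(-83604) = (14 + 312)/(-83604) = 326*(-1/83604) = -163/41802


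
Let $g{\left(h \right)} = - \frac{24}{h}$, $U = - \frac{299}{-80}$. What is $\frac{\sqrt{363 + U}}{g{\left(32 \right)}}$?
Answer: $- \frac{\sqrt{146695}}{15} \approx -25.534$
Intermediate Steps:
$U = \frac{299}{80}$ ($U = \left(-299\right) \left(- \frac{1}{80}\right) = \frac{299}{80} \approx 3.7375$)
$\frac{\sqrt{363 + U}}{g{\left(32 \right)}} = \frac{\sqrt{363 + \frac{299}{80}}}{\left(-24\right) \frac{1}{32}} = \frac{\sqrt{\frac{29339}{80}}}{\left(-24\right) \frac{1}{32}} = \frac{\frac{1}{20} \sqrt{146695}}{- \frac{3}{4}} = \frac{\sqrt{146695}}{20} \left(- \frac{4}{3}\right) = - \frac{\sqrt{146695}}{15}$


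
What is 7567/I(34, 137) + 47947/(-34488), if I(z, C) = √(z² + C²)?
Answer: -47947/34488 + 7567*√797/3985 ≈ 52.217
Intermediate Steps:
I(z, C) = √(C² + z²)
7567/I(34, 137) + 47947/(-34488) = 7567/(√(137² + 34²)) + 47947/(-34488) = 7567/(√(18769 + 1156)) + 47947*(-1/34488) = 7567/(√19925) - 47947/34488 = 7567/((5*√797)) - 47947/34488 = 7567*(√797/3985) - 47947/34488 = 7567*√797/3985 - 47947/34488 = -47947/34488 + 7567*√797/3985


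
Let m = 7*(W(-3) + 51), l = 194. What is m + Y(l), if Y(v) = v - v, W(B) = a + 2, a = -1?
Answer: 364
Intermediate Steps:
W(B) = 1 (W(B) = -1 + 2 = 1)
Y(v) = 0
m = 364 (m = 7*(1 + 51) = 7*52 = 364)
m + Y(l) = 364 + 0 = 364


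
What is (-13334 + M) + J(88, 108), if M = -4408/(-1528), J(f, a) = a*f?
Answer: -730979/191 ≈ -3827.1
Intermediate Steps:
M = 551/191 (M = -4408*(-1/1528) = 551/191 ≈ 2.8848)
(-13334 + M) + J(88, 108) = (-13334 + 551/191) + 108*88 = -2546243/191 + 9504 = -730979/191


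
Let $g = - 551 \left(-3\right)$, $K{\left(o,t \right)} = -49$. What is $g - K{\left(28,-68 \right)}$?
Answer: $1702$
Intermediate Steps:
$g = 1653$ ($g = \left(-1\right) \left(-1653\right) = 1653$)
$g - K{\left(28,-68 \right)} = 1653 - -49 = 1653 + 49 = 1702$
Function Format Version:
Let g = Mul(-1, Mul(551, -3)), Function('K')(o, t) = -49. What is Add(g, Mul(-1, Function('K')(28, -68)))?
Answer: 1702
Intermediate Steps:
g = 1653 (g = Mul(-1, -1653) = 1653)
Add(g, Mul(-1, Function('K')(28, -68))) = Add(1653, Mul(-1, -49)) = Add(1653, 49) = 1702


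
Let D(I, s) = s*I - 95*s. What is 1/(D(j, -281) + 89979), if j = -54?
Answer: 1/131848 ≈ 7.5845e-6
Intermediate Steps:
D(I, s) = -95*s + I*s (D(I, s) = I*s - 95*s = -95*s + I*s)
1/(D(j, -281) + 89979) = 1/(-281*(-95 - 54) + 89979) = 1/(-281*(-149) + 89979) = 1/(41869 + 89979) = 1/131848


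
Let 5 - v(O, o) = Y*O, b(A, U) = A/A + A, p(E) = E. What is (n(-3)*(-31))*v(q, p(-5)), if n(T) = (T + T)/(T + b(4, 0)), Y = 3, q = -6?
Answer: 2139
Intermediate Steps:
b(A, U) = 1 + A
n(T) = 2*T/(5 + T) (n(T) = (T + T)/(T + (1 + 4)) = (2*T)/(T + 5) = (2*T)/(5 + T) = 2*T/(5 + T))
v(O, o) = 5 - 3*O
(n(-3)*(-31))*v(q, p(-5)) = ((2*(-3)/(5 - 3))*(-31))*(5 - 3*(-6)) = ((2*(-3)/2)*(-31))*(5 + 18) = ((2*(-3)*(½))*(-31))*23 = -3*(-31)*23 = 93*23 = 2139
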